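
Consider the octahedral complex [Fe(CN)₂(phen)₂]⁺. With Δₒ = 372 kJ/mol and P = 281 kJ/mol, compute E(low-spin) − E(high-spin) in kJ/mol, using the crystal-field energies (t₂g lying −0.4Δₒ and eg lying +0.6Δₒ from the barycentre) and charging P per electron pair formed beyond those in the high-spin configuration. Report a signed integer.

-182

Ligand charges: 2×(-1) from CN⁻ and 2×(+0) from phen sum to -2; with overall charge +1, Fe is +3.
Fe sits in group 8; removing 3 electrons leaves Fe³⁺ with 8 − 3 = 5 d electrons.
In the high-spin limit (t₂g³ eg²) the orbital term is 0.0Δₒ = 0 kJ/mol, with no excess pairing.
Low-spin: t₂g⁵ eg⁰, orbital CFSE = -2.0Δₒ = -744 kJ/mol; plus 2 excess pairs × P = +562 kJ/mol; total -182 kJ/mol.
The difference is -182 − (0) = -182 kJ/mol, so low-spin lies lower.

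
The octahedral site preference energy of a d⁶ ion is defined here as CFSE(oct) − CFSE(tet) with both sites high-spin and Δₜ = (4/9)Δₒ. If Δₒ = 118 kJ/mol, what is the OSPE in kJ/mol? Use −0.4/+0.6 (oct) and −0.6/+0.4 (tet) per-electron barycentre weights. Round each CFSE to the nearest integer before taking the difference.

-16

In an octahedral site d⁶ (HS) is t₂g⁴ eg², giving CFSE(oct) = -0.4Δₒ = -47 kJ/mol.
In a tetrahedral site the filling is e³ t₂³: CFSE(tet) = -0.6Δₜ = -0.6 × (4/9)(118) = -31 kJ/mol.
Subtracting, OSPE = -47 − (-31) = -16 kJ/mol.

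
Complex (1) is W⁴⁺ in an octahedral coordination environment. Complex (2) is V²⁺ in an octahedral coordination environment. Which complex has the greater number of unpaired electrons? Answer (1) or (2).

(1): W is in group 6, so W⁴⁺ is d² (6 − 4 = 2); t₂g² eg⁰ → 2 unpaired.
(2): Group 5 minus oxidation state +2 gives a d³ configuration for V²⁺; t2g^3 e_g^0 → 3 unpaired.
So (2) has more unpaired electrons.

(2)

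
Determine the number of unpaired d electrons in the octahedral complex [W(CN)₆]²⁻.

2

Each CN⁻ contributes -1; 6 × (-1) = -6. With overall charge -2, W is in the +4 oxidation state.
W⁴⁺: group 6, so d-count = 6 − 4 = 2.
Configuration: t₂g² eg⁰, giving 2 unpaired electrons.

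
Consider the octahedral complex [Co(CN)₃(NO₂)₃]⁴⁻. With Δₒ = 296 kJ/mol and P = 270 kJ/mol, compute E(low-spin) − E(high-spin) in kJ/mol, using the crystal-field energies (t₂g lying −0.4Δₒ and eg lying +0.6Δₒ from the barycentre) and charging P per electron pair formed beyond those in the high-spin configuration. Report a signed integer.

Ligand charges: 3×(-1) from CN⁻ and 3×(-1) from NO₂⁻ sum to -6; with overall charge -4, Co is +2.
Co²⁺: group 9, so d-count = 9 − 2 = 7.
In the high-spin limit (t₂g⁵ eg²) the orbital term is -0.8Δₒ = -237 kJ/mol, with no excess pairing.
For low-spin the configuration is t₂g⁶ eg¹: orbital energy -1.8 × 296 = -533 kJ/mol, and 1 additional pair relative to high-spin adds 270 kJ/mol, giving -263 kJ/mol.
Thus E(LS) − E(HS) = -26 kJ/mol.

-26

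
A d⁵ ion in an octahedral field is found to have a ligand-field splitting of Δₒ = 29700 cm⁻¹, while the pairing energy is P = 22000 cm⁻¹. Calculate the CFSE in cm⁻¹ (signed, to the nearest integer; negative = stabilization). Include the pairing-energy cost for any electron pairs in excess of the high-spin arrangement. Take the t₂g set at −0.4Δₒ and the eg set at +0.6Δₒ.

Δₒ > P, so pairing is preferred: the ground state is low-spin.
Filling d⁵ accordingly: t₂g⁵ eg⁰.
Orbital CFSE = -2.0Δₒ = -2.0 × 29700 = -59400 cm⁻¹.
Excess pairs vs high-spin: 2 − 0 = 2; pairing cost = +44000 cm⁻¹.
Net CFSE = -59400 + 44000 = -15400 cm⁻¹.

-15400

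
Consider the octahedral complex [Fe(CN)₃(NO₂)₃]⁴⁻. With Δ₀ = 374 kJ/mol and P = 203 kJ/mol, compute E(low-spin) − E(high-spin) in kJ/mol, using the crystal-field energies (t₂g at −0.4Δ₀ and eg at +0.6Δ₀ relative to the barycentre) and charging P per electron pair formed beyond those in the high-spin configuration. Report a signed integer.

-342

Ligand charges: 3×(-1) from CN⁻ and 3×(-1) from NO₂⁻ sum to -6; with overall charge -4, Fe is +2.
Fe sits in group 8; removing 2 electrons leaves Fe²⁺ with 8 − 2 = 6 d electrons.
In the high-spin limit (t₂g⁴ eg²) the orbital term is -0.4Δ₀ = -150 kJ/mol, with no excess pairing.
Low-spin t₂g⁶ eg⁰ gives -2.4Δ₀ = -898 kJ/mol, but forming 2 extra pairs costs 2P = 406 kJ/mol, so E(LS) = -898 + 406 = -492 kJ/mol.
Thus E(LS) − E(HS) = -342 kJ/mol.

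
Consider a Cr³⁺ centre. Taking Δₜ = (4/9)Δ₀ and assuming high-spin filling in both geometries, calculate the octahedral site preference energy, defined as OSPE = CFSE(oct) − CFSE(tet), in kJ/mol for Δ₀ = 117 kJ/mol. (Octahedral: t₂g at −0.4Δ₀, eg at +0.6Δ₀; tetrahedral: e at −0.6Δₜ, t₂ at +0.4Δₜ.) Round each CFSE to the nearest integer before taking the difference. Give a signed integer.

Cr³⁺: group 6, so d-count = 6 − 3 = 3.
Octahedral high-spin t2g^3 e_g^0: CFSE = -1.2 × 117 = -140 kJ/mol.
In a tetrahedral site the filling is e^2 t2^1: CFSE(tet) = -0.8Δₜ = -0.8 × (4/9)(117) = -42 kJ/mol.
OSPE = CFSE(oct) − CFSE(tet) = -140 − (-42) = -98 kJ/mol.

-98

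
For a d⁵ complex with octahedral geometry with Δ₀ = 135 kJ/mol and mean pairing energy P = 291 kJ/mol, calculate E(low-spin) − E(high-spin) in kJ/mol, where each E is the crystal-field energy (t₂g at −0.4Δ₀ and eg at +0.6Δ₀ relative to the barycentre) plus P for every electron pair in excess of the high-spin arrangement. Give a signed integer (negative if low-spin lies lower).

High-spin d⁵ fills as t₂g³ eg² with CFSE 3(−0.4) + 2(+0.6) = 0.0Δ₀ = 0 kJ/mol.
Low-spin t₂g⁵ eg⁰ gives -2.0Δ₀ = -270 kJ/mol, but forming 2 extra pairs costs 2P = 582 kJ/mol, so E(LS) = -270 + 582 = 312 kJ/mol.
The difference is 312 − (0) = 312 kJ/mol, so high-spin lies lower.

312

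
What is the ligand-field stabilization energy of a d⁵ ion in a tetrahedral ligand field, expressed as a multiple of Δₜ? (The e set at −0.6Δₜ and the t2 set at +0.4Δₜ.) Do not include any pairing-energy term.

With tetrahedral geometry the complex is necessarily high-spin.
Configuration: e^2 t2^3.
CFSE = 2(-0.6Δₜ) + 3(0.4Δₜ) = -1.2Δₜ + 1.2Δₜ = 0.0Δₜ.

0.0 Δₜ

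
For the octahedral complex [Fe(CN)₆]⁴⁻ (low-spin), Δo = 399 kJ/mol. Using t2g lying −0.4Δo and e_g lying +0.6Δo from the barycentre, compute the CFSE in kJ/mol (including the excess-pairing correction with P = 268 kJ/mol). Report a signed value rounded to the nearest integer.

Each CN⁻ contributes -1; 6 × (-1) = -6. With overall charge -4, Fe is in the +2 oxidation state.
Fe is in group 8, so Fe²⁺ is d⁶ (8 − 2 = 6).
Electron filling gives t2g^6 e_g^0.
Orbital CFSE = 6(-0.4) + 0(0.6) = -2.4Δo = -2.4 × 399 = -958 kJ/mol.
High-spin d⁶ would be t2g^4 e_g^2 with 1 pair; low-spin has 3, so 2 excess pairs cost +2P = +536 kJ/mol.
Overall CFSE = -958 + 536 = -422 kJ/mol.

-422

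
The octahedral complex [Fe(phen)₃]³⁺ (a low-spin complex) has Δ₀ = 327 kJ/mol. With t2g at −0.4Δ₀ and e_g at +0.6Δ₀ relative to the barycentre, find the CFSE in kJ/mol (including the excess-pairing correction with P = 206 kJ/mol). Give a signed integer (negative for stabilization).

-242

phen is neutral, so the +3 overall charge sits on Fe: oxidation state +3.
Fe sits in group 8; removing 3 electrons leaves Fe³⁺ with 8 − 3 = 5 d electrons.
The d⁵ electrons fill as t2g^5 e_g^0.
Orbital CFSE = 5(-0.4) + 0(0.6) = -2.0Δ₀ = -2.0 × 327 = -654 kJ/mol.
Pairing penalty: 2 pairs vs 0 in the high-spin reference → 2 extra × P = 412 kJ/mol.
Overall CFSE = -654 + 412 = -242 kJ/mol.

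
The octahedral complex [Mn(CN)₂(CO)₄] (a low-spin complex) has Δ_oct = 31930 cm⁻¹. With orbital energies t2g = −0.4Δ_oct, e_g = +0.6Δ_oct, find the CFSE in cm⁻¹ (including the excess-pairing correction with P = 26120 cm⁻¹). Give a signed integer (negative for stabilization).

-11620

Ligand charges: 2×(-1) from CN⁻ and 4×(+0) from CO sum to -2; with overall charge +0, Mn is +2.
Group 7 minus oxidation state +2 gives a d⁵ configuration for Mn²⁺.
Electron filling gives t2g^5 e_g^0.
Orbital CFSE = 5(-0.4) + 0(0.6) = -2.0Δ_oct = -2.0 × 31930 = -63860 cm⁻¹.
High-spin d⁵ would be t2g^3 e_g^2 with 0 pairs; low-spin has 2, so 2 excess pairs cost +2P = +52240 cm⁻¹.
Combining: -63860 + 52240 = -11620 cm⁻¹.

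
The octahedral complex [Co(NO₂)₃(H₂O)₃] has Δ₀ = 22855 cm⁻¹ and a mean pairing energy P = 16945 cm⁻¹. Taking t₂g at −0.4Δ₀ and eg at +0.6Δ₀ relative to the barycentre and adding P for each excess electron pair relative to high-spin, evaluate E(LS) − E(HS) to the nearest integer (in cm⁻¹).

-11820

Ligand charges: 3×(-1) from NO₂⁻ and 3×(+0) from H₂O sum to -3; with overall charge +0, Co is +3.
Co is in group 9, so Co³⁺ is d⁶ (9 − 3 = 6).
High-spin: t₂g⁴ eg², CFSE = -0.4Δ₀ = -9142 cm⁻¹.
Low-spin: t₂g⁶ eg⁰, orbital CFSE = -2.4Δ₀ = -54852 cm⁻¹; plus 2 excess pairs × P = +33890 cm⁻¹; total -20962 cm⁻¹.
The difference is -20962 − (-9142) = -11820 cm⁻¹, so low-spin lies lower.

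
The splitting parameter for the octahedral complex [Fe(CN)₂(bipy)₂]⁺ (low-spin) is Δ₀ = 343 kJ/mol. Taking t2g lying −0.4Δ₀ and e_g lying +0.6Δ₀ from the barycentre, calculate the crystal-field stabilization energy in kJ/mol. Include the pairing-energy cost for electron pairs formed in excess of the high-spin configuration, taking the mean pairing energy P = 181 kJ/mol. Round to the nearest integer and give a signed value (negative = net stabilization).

Ligand charges: 2×(-1) from CN⁻ and 2×(+0) from bipy sum to -2; with overall charge +1, Fe is +3.
Fe sits in group 8; removing 3 electrons leaves Fe³⁺ with 8 − 3 = 5 d electrons.
Configuration: t2g^5 e_g^0.
Orbital CFSE = 5(-0.4) + 0(0.6) = -2.0Δ₀ = -2.0 × 343 = -686 kJ/mol.
High-spin d⁵ would be t2g^3 e_g^2 with 0 pairs; low-spin has 2, so 2 excess pairs cost +2P = +362 kJ/mol.
Net CFSE = -686 + 362 = -324 kJ/mol.

-324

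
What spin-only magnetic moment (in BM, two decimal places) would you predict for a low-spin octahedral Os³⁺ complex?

1.73 BM

Group 8 minus oxidation state +3 gives a d⁵ configuration for Os³⁺.
Configuration: t₂g⁵ eg⁰ → 1 unpaired electron.
μ(spin-only) = √[1(1+2)] = √3 ≈ 1.73 BM.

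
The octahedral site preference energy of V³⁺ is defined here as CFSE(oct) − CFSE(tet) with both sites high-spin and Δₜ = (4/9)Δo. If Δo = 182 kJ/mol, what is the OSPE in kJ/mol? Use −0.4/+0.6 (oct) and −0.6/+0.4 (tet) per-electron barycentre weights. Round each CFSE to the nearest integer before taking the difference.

V sits in group 5; removing 3 electrons leaves V³⁺ with 5 − 3 = 2 d electrons.
Octahedral (high-spin): t₂g² eg⁰, CFSE = 2(−0.4) + 0(+0.6) = -0.8Δo = -0.8 × 182 = -146 kJ/mol.
Tetrahedral: e² t₂⁰, CFSE = 2(−0.6) + 0(+0.4) = -1.2Δₜ = -1.2 × (4/9) × 182 = -97 kJ/mol.
OSPE = CFSE(oct) − CFSE(tet) = -146 − (-97) = -49 kJ/mol.

-49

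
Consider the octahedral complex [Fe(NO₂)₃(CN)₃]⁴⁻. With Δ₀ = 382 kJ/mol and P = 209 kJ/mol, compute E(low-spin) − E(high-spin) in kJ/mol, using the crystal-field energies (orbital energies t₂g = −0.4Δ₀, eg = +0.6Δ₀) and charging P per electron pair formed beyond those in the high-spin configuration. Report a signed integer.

-346

Ligand charges: 3×(-1) from NO₂⁻ and 3×(-1) from CN⁻ sum to -6; with overall charge -4, Fe is +2.
Fe sits in group 8; removing 2 electrons leaves Fe²⁺ with 8 − 2 = 6 d electrons.
High-spin d⁶ fills as t₂g⁴ eg² with CFSE 4(−0.4) + 2(+0.6) = -0.4Δ₀ = -153 kJ/mol.
Low-spin: t₂g⁶ eg⁰, orbital CFSE = -2.4Δ₀ = -917 kJ/mol; plus 2 excess pairs × P = +418 kJ/mol; total -499 kJ/mol.
Thus E(LS) − E(HS) = -346 kJ/mol.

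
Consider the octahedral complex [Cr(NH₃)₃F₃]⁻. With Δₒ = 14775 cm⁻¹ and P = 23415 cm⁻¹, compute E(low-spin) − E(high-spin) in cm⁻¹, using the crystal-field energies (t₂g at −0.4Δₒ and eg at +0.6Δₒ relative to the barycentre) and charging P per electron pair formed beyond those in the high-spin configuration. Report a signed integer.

8640

Ligand charges: 3×(+0) from NH₃ and 3×(-1) from F⁻ sum to -3; with overall charge -1, Cr is +2.
Cr²⁺: group 6, so d-count = 6 − 2 = 4.
High-spin: t₂g³ eg¹, CFSE = -0.6Δₒ = -8865 cm⁻¹.
For low-spin the configuration is t₂g⁴ eg⁰: orbital energy -1.6 × 14775 = -23640 cm⁻¹, and 1 additional pair relative to high-spin adds 23415 cm⁻¹, giving -225 cm⁻¹.
The difference is -225 − (-8865) = 8640 cm⁻¹, so high-spin lies lower.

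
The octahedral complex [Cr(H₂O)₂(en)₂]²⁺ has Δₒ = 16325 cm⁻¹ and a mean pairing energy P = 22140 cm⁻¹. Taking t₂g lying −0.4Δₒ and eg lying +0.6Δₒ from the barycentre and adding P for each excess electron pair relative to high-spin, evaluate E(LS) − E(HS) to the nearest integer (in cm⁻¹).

Ligand charges: 2×(+0) from H₂O and 2×(+0) from en sum to +0; with overall charge +2, Cr is +2.
Cr sits in group 6; removing 2 electrons leaves Cr²⁺ with 6 − 2 = 4 d electrons.
High-spin d⁴ fills as t₂g³ eg¹ with CFSE 3(−0.4) + 1(+0.6) = -0.6Δₒ = -9795 cm⁻¹.
For low-spin the configuration is t₂g⁴ eg⁰: orbital energy -1.6 × 16325 = -26120 cm⁻¹, and 1 additional pair relative to high-spin adds 22140 cm⁻¹, giving -3980 cm⁻¹.
Thus E(LS) − E(HS) = 5815 cm⁻¹.

5815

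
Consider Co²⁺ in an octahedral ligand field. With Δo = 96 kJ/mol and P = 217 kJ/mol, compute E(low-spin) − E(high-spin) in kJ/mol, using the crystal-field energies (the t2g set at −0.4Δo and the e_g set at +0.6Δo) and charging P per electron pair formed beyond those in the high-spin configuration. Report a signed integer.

Co is in group 9, so Co²⁺ is d⁷ (9 − 2 = 7).
High-spin d⁷ fills as t2g^5 e_g^2 with CFSE 5(−0.4) + 2(+0.6) = -0.8Δo = -77 kJ/mol.
Low-spin t2g^6 e_g^1 gives -1.8Δo = -173 kJ/mol, but forming 1 extra pair costs 1P = 217 kJ/mol, so E(LS) = -173 + 217 = 44 kJ/mol.
The difference is 44 − (-77) = 121 kJ/mol, so high-spin lies lower.

121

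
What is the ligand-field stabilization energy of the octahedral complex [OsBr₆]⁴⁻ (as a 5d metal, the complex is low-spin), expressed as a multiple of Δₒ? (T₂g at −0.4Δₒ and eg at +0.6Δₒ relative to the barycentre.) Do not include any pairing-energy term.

Each Br⁻ contributes -1; 6 × (-1) = -6. With overall charge -4, Os is in the +2 oxidation state.
Os is in group 8, so Os²⁺ is d⁶ (8 − 2 = 6).
Configuration: t₂g⁶ eg⁰.
CFSE = 6(-0.4Δₒ) + 0(0.6Δₒ) = -2.4Δₒ + 0.0Δₒ = -2.4Δₒ.

-2.4 Δₒ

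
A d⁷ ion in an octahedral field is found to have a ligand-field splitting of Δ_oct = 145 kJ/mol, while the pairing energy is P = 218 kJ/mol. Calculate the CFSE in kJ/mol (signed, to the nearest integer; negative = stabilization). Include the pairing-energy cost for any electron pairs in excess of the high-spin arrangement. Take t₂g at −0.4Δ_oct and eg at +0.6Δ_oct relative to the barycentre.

-116

With Δ_oct < P the complex is high-spin.
Configuration: t₂g⁵ eg².
Orbital CFSE = -0.8Δ_oct = -0.8 × 145 = -116 kJ/mol.
High-spin has no excess pairs, so no pairing correction applies.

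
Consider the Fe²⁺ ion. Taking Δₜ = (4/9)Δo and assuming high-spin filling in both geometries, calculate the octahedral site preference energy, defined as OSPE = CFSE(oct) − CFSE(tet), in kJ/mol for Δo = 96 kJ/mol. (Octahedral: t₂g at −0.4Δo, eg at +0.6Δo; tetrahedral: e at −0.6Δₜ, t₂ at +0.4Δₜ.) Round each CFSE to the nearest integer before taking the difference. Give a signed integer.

Fe²⁺: group 8, so d-count = 8 − 2 = 6.
Octahedral (high-spin): t₂g⁴ eg², CFSE = 4(−0.4) + 2(+0.6) = -0.4Δo = -0.4 × 96 = -38 kJ/mol.
In a tetrahedral site the filling is e³ t₂³: CFSE(tet) = -0.6Δₜ = -0.6 × (4/9)(96) = -26 kJ/mol.
Subtracting, OSPE = -38 − (-26) = -12 kJ/mol.

-12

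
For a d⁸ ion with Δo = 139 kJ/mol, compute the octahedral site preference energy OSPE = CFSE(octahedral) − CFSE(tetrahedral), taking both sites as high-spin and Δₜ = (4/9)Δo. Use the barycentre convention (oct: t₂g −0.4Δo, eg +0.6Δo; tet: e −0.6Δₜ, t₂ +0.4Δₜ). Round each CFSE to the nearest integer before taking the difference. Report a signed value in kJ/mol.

-118

In an octahedral site d⁸ (HS) is t₂g⁶ eg², giving CFSE(oct) = -1.2Δo = -167 kJ/mol.
In a tetrahedral site the filling is e⁴ t₂⁴: CFSE(tet) = -0.8Δₜ = -0.8 × (4/9)(139) = -49 kJ/mol.
Subtracting, OSPE = -167 − (-49) = -118 kJ/mol.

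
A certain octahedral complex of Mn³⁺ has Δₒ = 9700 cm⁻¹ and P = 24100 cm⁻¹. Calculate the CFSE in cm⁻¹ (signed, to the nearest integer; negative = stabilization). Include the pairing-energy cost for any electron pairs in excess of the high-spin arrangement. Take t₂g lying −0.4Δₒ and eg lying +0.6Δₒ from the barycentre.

Mn³⁺: group 7, so d-count = 7 − 3 = 4.
With Δₒ < P the complex is high-spin.
That gives t₂g³ eg¹.
Orbital CFSE = -0.6Δₒ = -0.6 × 9700 = -5820 cm⁻¹.
High-spin has no excess pairs, so no pairing correction applies.

-5820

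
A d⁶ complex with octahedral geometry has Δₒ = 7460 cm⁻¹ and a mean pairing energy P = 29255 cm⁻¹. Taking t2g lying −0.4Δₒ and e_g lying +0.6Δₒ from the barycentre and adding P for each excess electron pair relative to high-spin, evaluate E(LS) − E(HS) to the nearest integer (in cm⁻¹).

43590

High-spin d⁶ fills as t2g^4 e_g^2 with CFSE 4(−0.4) + 2(+0.6) = -0.4Δₒ = -2984 cm⁻¹.
For low-spin the configuration is t2g^6 e_g^0: orbital energy -2.4 × 7460 = -17904 cm⁻¹, and 2 additional pairs relative to high-spin add 58510 cm⁻¹, giving 40606 cm⁻¹.
E(LS) − E(HS) = 40606 − (-2984) = 43590 cm⁻¹.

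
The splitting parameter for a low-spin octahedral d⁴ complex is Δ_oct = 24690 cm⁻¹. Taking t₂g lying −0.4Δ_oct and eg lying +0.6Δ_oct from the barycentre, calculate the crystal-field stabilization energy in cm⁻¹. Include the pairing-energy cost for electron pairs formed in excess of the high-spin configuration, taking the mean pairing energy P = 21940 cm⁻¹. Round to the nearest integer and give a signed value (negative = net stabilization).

-17564

Electron filling gives t₂g⁴ eg⁰.
Orbital CFSE = 4(-0.4) + 0(0.6) = -1.6Δ_oct = -1.6 × 24690 = -39504 cm⁻¹.
Pairing penalty: 1 pair vs 0 in the high-spin reference → 1 extra × P = 21940 cm⁻¹.
Overall CFSE = -39504 + 21940 = -17564 cm⁻¹.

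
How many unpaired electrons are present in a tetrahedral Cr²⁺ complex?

4

Cr is in group 6, so Cr²⁺ is d⁴ (6 − 2 = 4).
Tetrahedral fields are weak (Δₜ ≈ 4/9 Δₒ), so electrons fill high-spin.
Configuration: e^2 t2^2, giving 4 unpaired electrons.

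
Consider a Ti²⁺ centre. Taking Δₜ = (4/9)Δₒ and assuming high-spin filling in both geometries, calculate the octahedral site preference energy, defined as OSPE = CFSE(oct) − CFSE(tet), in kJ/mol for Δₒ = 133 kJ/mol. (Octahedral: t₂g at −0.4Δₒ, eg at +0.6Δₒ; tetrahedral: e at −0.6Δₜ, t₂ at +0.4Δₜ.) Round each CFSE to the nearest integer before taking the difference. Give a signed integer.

Group 4 minus oxidation state +2 gives a d² configuration for Ti²⁺.
Octahedral high-spin t2g^2 e_g^0: CFSE = -0.8 × 133 = -106 kJ/mol.
Tetrahedral: e^2 t2^0, CFSE = 2(−0.6) + 0(+0.4) = -1.2Δₜ = -1.2 × (4/9) × 133 = -71 kJ/mol.
OSPE = -106 − (-71) = -35 kJ/mol.

-35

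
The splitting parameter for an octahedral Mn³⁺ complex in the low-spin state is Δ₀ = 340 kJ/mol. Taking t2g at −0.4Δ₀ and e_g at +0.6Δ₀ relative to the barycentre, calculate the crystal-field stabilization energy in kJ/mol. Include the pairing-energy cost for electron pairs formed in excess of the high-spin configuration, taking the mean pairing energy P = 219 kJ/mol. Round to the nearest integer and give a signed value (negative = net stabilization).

Mn sits in group 7; removing 3 electrons leaves Mn³⁺ with 7 − 3 = 4 d electrons.
Electron filling gives t2g^4 e_g^0.
Orbital CFSE = 4(-0.4) + 0(0.6) = -1.6Δ₀ = -1.6 × 340 = -544 kJ/mol.
Relative to high-spin t2g^3 e_g^1 (0 paired), the low-spin configuration has 1 additional pair, contributing +1 × 219 = +219 kJ/mol.
Net CFSE = -544 + 219 = -325 kJ/mol.

-325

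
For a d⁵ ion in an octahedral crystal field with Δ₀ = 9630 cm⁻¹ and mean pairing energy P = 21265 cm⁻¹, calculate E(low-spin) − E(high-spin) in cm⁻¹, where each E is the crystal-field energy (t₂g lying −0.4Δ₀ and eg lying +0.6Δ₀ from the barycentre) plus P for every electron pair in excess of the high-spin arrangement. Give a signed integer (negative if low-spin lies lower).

23270

High-spin: t₂g³ eg², CFSE = 0.0Δ₀ = 0 cm⁻¹.
Low-spin: t₂g⁵ eg⁰, orbital CFSE = -2.0Δ₀ = -19260 cm⁻¹; plus 2 excess pairs × P = +42530 cm⁻¹; total 23270 cm⁻¹.
The difference is 23270 − (0) = 23270 cm⁻¹, so high-spin lies lower.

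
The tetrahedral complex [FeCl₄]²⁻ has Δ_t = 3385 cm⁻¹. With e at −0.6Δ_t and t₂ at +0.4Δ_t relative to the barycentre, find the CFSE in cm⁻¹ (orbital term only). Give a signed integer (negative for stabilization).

Each Cl⁻ contributes -1; 4 × (-1) = -4. With overall charge -2, Fe is in the +2 oxidation state.
Group 8 minus oxidation state +2 gives a d⁶ configuration for Fe²⁺.
Tetrahedral fields are weak (Δₜ ≈ 4/9 Δₒ), so electrons fill high-spin.
The d⁶ electrons fill as e³ t₂³.
Orbital CFSE = 3(-0.6) + 3(0.4) = -0.6Δ_t = -0.6 × 3385 = -2031 cm⁻¹.

-2031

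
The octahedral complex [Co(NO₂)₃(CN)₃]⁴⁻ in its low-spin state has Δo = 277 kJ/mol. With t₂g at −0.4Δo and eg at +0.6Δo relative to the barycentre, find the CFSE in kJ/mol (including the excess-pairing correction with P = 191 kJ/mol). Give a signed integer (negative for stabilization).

-308

Ligand charges: 3×(-1) from NO₂⁻ and 3×(-1) from CN⁻ sum to -6; with overall charge -4, Co is +2.
Co sits in group 9; removing 2 electrons leaves Co²⁺ with 9 − 2 = 7 d electrons.
Configuration: t₂g⁶ eg¹.
CFSE(orbital) = 6×(-0.4Δo) + 1×(0.6Δo) = -1.8Δo; with Δo = 277 kJ/mol that is -499 kJ/mol.
Relative to high-spin t₂g⁵ eg² (2 paired), the low-spin configuration has 1 additional pair, contributing +1 × 191 = +191 kJ/mol.
Combining: -499 + 191 = -308 kJ/mol.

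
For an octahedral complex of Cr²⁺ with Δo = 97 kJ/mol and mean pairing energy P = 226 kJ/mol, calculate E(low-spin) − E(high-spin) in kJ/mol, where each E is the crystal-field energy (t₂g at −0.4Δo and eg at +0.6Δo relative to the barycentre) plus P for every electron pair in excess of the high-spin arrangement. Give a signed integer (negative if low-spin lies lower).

Cr sits in group 6; removing 2 electrons leaves Cr²⁺ with 6 − 2 = 4 d electrons.
High-spin: t₂g³ eg¹, CFSE = -0.6Δo = -58 kJ/mol.
Low-spin: t₂g⁴ eg⁰, orbital CFSE = -1.6Δo = -155 kJ/mol; plus 1 excess pair × P = +226 kJ/mol; total 71 kJ/mol.
The difference is 71 − (-58) = 129 kJ/mol, so high-spin lies lower.

129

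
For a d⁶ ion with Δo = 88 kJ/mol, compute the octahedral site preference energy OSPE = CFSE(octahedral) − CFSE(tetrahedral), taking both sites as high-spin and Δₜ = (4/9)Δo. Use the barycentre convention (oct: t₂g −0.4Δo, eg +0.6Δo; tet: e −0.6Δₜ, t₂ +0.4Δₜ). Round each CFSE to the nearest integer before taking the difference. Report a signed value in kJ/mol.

-12

Octahedral (high-spin): t₂g⁴ eg², CFSE = 4(−0.4) + 2(+0.6) = -0.4Δo = -0.4 × 88 = -35 kJ/mol.
In a tetrahedral site the filling is e³ t₂³: CFSE(tet) = -0.6Δₜ = -0.6 × (4/9)(88) = -23 kJ/mol.
OSPE = CFSE(oct) − CFSE(tet) = -35 − (-23) = -12 kJ/mol.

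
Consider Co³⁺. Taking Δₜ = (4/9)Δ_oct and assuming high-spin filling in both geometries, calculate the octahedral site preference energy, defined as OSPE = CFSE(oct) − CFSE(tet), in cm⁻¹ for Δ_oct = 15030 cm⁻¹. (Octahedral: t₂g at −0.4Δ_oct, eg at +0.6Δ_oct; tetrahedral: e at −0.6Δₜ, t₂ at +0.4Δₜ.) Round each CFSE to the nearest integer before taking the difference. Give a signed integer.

Co³⁺: group 9, so d-count = 9 − 3 = 6.
Octahedral high-spin t₂g⁴ eg²: CFSE = -0.4 × 15030 = -6012 cm⁻¹.
Tetrahedral e³ t₂³ gives -0.6Δₜ = -0.6 × (4/9) × 15030 = -4008 cm⁻¹.
Subtracting, OSPE = -6012 − (-4008) = -2004 cm⁻¹.

-2004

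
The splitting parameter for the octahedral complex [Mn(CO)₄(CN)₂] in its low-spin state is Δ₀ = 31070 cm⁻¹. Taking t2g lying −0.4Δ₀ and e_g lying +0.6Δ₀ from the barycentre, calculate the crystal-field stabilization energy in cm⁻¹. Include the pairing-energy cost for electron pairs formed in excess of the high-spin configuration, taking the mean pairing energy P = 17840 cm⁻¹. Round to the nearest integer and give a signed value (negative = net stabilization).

-26460

Ligand charges: 4×(+0) from CO and 2×(-1) from CN⁻ sum to -2; with overall charge +0, Mn is +2.
Mn is in group 7, so Mn²⁺ is d⁵ (7 − 2 = 5).
Electron filling gives t2g^5 e_g^0.
The orbital stabilization is -2.0Δ₀ = -2.0 × 31070 = -62140 cm⁻¹.
Relative to high-spin t2g^3 e_g^2 (0 paired), the low-spin configuration has 2 additional pairs, contributing +2 × 17840 = +35680 cm⁻¹.
Net CFSE = -62140 + 35680 = -26460 cm⁻¹.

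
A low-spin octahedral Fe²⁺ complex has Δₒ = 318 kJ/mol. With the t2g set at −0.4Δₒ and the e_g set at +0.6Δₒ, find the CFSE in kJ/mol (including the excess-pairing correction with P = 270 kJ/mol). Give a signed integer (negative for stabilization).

-223

Group 8 minus oxidation state +2 gives a d⁶ configuration for Fe²⁺.
Configuration: t2g^6 e_g^0.
Orbital CFSE = 6(-0.4) + 0(0.6) = -2.4Δₒ = -2.4 × 318 = -763 kJ/mol.
High-spin d⁶ would be t2g^4 e_g^2 with 1 pair; low-spin has 3, so 2 excess pairs cost +2P = +540 kJ/mol.
Net CFSE = -763 + 540 = -223 kJ/mol.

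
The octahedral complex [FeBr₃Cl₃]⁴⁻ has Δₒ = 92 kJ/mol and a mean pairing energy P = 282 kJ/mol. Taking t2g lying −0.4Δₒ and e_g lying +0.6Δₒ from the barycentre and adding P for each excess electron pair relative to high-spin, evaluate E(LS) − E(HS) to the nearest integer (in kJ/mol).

380

Ligand charges: 3×(-1) from Br⁻ and 3×(-1) from Cl⁻ sum to -6; with overall charge -4, Fe is +2.
Fe sits in group 8; removing 2 electrons leaves Fe²⁺ with 8 − 2 = 6 d electrons.
High-spin: t2g^4 e_g^2, CFSE = -0.4Δₒ = -37 kJ/mol.
Low-spin t2g^6 e_g^0 gives -2.4Δₒ = -221 kJ/mol, but forming 2 extra pairs costs 2P = 564 kJ/mol, so E(LS) = -221 + 564 = 343 kJ/mol.
E(LS) − E(HS) = 343 − (-37) = 380 kJ/mol.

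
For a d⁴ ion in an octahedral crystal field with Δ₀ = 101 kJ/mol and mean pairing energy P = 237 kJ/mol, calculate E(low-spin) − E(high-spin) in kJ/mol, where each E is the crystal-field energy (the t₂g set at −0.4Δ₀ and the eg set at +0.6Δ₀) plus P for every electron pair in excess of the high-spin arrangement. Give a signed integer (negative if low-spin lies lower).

In the high-spin limit (t₂g³ eg¹) the orbital term is -0.6Δ₀ = -61 kJ/mol, with no excess pairing.
Low-spin: t₂g⁴ eg⁰, orbital CFSE = -1.6Δ₀ = -162 kJ/mol; plus 1 excess pair × P = +237 kJ/mol; total 75 kJ/mol.
E(LS) − E(HS) = 75 − (-61) = 136 kJ/mol.

136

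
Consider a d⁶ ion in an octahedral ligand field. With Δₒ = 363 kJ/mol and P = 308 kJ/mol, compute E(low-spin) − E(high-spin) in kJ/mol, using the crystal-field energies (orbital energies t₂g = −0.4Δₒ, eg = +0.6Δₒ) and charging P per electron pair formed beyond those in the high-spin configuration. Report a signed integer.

-110

In the high-spin limit (t₂g⁴ eg²) the orbital term is -0.4Δₒ = -145 kJ/mol, with no excess pairing.
Low-spin t₂g⁶ eg⁰ gives -2.4Δₒ = -871 kJ/mol, but forming 2 extra pairs costs 2P = 616 kJ/mol, so E(LS) = -871 + 616 = -255 kJ/mol.
The difference is -255 − (-145) = -110 kJ/mol, so low-spin lies lower.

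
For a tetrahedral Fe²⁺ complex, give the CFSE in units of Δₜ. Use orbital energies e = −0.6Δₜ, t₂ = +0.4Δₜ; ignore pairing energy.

Fe sits in group 8; removing 2 electrons leaves Fe²⁺ with 8 − 2 = 6 d electrons.
Tetrahedral splitting is small, so the complex is high-spin.
Configuration: e³ t₂³.
CFSE = 3(-0.6Δₜ) + 3(0.4Δₜ) = -1.8Δₜ + 1.2Δₜ = -0.6Δₜ.

-0.6 Δₜ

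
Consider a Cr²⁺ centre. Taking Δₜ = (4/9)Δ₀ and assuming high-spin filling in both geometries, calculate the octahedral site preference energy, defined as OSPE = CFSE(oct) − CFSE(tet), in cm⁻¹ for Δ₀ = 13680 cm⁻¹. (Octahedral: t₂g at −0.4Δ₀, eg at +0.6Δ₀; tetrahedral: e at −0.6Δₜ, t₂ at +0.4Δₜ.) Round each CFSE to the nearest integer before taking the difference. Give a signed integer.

Cr²⁺: group 6, so d-count = 6 − 2 = 4.
In an octahedral site d⁴ (HS) is t2g^3 e_g^1, giving CFSE(oct) = -0.6Δ₀ = -8208 cm⁻¹.
Tetrahedral e^2 t2^2 gives -0.4Δₜ = -0.4 × (4/9) × 13680 = -2432 cm⁻¹.
OSPE = CFSE(oct) − CFSE(tet) = -8208 − (-2432) = -5776 cm⁻¹.

-5776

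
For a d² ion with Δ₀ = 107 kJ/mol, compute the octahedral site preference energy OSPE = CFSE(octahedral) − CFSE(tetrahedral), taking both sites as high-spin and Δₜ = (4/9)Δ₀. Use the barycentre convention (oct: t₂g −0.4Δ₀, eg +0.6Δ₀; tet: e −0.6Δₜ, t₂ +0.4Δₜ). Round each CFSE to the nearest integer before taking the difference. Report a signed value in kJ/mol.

Octahedral high-spin t₂g² eg⁰: CFSE = -0.8 × 107 = -86 kJ/mol.
Tetrahedral e² t₂⁰ gives -1.2Δₜ = -1.2 × (4/9) × 107 = -57 kJ/mol.
Subtracting, OSPE = -86 − (-57) = -29 kJ/mol.

-29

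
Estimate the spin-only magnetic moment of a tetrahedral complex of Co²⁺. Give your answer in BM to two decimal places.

Co sits in group 9; removing 2 electrons leaves Co²⁺ with 9 − 2 = 7 d electrons.
With tetrahedral geometry the complex is necessarily high-spin.
Configuration: e^4 t2^3 → 3 unpaired electrons.
μ(spin-only) = √[3(3+2)] = √15 ≈ 3.87 BM.

3.87 BM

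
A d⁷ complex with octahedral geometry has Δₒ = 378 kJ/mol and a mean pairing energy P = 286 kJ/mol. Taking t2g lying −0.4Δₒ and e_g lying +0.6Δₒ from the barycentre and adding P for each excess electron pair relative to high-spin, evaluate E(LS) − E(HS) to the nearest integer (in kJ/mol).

-92

High-spin d⁷ fills as t2g^5 e_g^2 with CFSE 5(−0.4) + 2(+0.6) = -0.8Δₒ = -302 kJ/mol.
Low-spin t2g^6 e_g^1 gives -1.8Δₒ = -680 kJ/mol, but forming 1 extra pair costs 1P = 286 kJ/mol, so E(LS) = -680 + 286 = -394 kJ/mol.
Thus E(LS) − E(HS) = -92 kJ/mol.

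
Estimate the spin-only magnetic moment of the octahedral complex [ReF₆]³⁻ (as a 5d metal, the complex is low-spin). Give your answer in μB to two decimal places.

Each F⁻ contributes -1; 6 × (-1) = -6. With overall charge -3, Re is in the +3 oxidation state.
Re is in group 7, so Re³⁺ is d⁴ (7 − 3 = 4).
Configuration: t₂g⁴ eg⁰ → 2 unpaired electrons.
μ(spin-only) = √[2(2+2)] = √8 ≈ 2.83 μB.

2.83 μB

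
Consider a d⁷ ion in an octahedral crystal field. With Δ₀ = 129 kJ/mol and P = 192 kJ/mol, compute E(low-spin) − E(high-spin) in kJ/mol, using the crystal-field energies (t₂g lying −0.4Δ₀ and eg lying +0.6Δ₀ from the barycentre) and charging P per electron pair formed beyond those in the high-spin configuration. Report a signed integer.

In the high-spin limit (t₂g⁵ eg²) the orbital term is -0.8Δ₀ = -103 kJ/mol, with no excess pairing.
Low-spin: t₂g⁶ eg¹, orbital CFSE = -1.8Δ₀ = -232 kJ/mol; plus 1 excess pair × P = +192 kJ/mol; total -40 kJ/mol.
The difference is -40 − (-103) = 63 kJ/mol, so high-spin lies lower.

63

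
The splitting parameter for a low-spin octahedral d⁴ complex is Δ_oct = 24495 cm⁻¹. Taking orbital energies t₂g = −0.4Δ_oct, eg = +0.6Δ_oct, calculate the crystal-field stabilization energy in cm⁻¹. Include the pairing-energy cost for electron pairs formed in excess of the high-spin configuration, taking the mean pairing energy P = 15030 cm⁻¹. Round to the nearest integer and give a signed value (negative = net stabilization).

-24162

Electron filling gives t₂g⁴ eg⁰.
The orbital stabilization is -1.6Δ_oct = -1.6 × 24495 = -39192 cm⁻¹.
High-spin d⁴ would be t₂g³ eg¹ with 0 pairs; low-spin has 1, so 1 excess pair costs +1P = +15030 cm⁻¹.
Combining: -39192 + 15030 = -24162 cm⁻¹.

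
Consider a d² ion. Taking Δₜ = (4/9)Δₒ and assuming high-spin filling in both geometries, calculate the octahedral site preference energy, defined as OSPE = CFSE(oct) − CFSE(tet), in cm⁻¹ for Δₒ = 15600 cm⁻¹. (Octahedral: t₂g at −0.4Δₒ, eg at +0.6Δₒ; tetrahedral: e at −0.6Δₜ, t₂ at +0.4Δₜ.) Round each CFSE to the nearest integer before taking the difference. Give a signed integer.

-4160

Octahedral (high-spin): t₂g² eg⁰, CFSE = 2(−0.4) + 0(+0.6) = -0.8Δₒ = -0.8 × 15600 = -12480 cm⁻¹.
In a tetrahedral site the filling is e² t₂⁰: CFSE(tet) = -1.2Δₜ = -1.2 × (4/9)(15600) = -8320 cm⁻¹.
OSPE = CFSE(oct) − CFSE(tet) = -12480 − (-8320) = -4160 cm⁻¹.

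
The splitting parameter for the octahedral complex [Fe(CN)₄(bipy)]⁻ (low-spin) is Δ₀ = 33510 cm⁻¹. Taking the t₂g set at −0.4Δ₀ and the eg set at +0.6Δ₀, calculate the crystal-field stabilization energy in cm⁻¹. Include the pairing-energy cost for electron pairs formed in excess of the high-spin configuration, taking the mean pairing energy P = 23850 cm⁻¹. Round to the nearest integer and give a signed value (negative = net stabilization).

-19320

Ligand charges: 4×(-1) from CN⁻ and 1×(+0) from bipy sum to -4; with overall charge -1, Fe is +3.
Fe is in group 8, so Fe³⁺ is d⁵ (8 − 3 = 5).
Configuration: t₂g⁵ eg⁰.
The orbital stabilization is -2.0Δ₀ = -2.0 × 33510 = -67020 cm⁻¹.
Relative to high-spin t₂g³ eg² (0 paired), the low-spin configuration has 2 additional pairs, contributing +2 × 23850 = +47700 cm⁻¹.
Net CFSE = -67020 + 47700 = -19320 cm⁻¹.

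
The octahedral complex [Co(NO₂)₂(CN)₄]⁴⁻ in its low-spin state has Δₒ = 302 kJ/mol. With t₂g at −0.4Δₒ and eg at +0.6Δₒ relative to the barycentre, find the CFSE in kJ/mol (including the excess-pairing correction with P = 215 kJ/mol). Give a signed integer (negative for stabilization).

Ligand charges: 2×(-1) from NO₂⁻ and 4×(-1) from CN⁻ sum to -6; with overall charge -4, Co is +2.
Co is in group 9, so Co²⁺ is d⁷ (9 − 2 = 7).
Electron filling gives t₂g⁶ eg¹.
Orbital CFSE = 6(-0.4) + 1(0.6) = -1.8Δₒ = -1.8 × 302 = -544 kJ/mol.
High-spin d⁷ would be t₂g⁵ eg² with 2 pairs; low-spin has 3, so 1 excess pair costs +1P = +215 kJ/mol.
Overall CFSE = -544 + 215 = -329 kJ/mol.

-329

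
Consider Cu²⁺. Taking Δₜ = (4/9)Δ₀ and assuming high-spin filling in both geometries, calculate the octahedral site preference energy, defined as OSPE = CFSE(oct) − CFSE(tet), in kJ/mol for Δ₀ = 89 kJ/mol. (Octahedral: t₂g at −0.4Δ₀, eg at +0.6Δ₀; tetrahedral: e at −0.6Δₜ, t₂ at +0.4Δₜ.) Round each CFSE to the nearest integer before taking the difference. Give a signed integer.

Cu sits in group 11; removing 2 electrons leaves Cu²⁺ with 11 − 2 = 9 d electrons.
In an octahedral site d⁹ (HS) is t2g^6 e_g^3, giving CFSE(oct) = -0.6Δ₀ = -53 kJ/mol.
Tetrahedral: e^4 t2^5, CFSE = 4(−0.6) + 5(+0.4) = -0.4Δₜ = -0.4 × (4/9) × 89 = -16 kJ/mol.
OSPE = -53 − (-16) = -37 kJ/mol.

-37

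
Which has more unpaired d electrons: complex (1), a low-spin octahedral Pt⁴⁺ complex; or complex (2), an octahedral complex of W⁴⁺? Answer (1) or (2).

(2)

(1): Pt is in group 10, so Pt⁴⁺ is d⁶ (10 − 4 = 6); t₂g⁶ eg⁰ → 0 unpaired.
(2): W⁴⁺: group 6, so d-count = 6 − 4 = 2; t₂g² eg⁰ → 2 unpaired.
So (2) has more unpaired electrons.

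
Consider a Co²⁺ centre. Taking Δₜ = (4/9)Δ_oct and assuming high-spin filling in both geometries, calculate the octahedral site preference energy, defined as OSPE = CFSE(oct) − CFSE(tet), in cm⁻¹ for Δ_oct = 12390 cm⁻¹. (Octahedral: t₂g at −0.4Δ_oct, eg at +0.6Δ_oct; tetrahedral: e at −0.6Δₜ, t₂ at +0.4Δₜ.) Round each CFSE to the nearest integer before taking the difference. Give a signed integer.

-3304

Co²⁺: group 9, so d-count = 9 − 2 = 7.
In an octahedral site d⁷ (HS) is t₂g⁵ eg², giving CFSE(oct) = -0.8Δ_oct = -9912 cm⁻¹.
Tetrahedral: e⁴ t₂³, CFSE = 4(−0.6) + 3(+0.4) = -1.2Δₜ = -1.2 × (4/9) × 12390 = -6608 cm⁻¹.
OSPE = CFSE(oct) − CFSE(tet) = -9912 − (-6608) = -3304 cm⁻¹.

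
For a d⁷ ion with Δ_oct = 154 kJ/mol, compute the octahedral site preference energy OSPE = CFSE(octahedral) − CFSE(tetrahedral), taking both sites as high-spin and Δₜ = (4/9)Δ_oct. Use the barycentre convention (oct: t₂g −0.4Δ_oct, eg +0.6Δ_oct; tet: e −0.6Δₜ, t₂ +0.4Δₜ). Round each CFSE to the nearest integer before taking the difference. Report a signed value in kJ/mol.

-41

Octahedral (high-spin): t₂g⁵ eg², CFSE = 5(−0.4) + 2(+0.6) = -0.8Δ_oct = -0.8 × 154 = -123 kJ/mol.
In a tetrahedral site the filling is e⁴ t₂³: CFSE(tet) = -1.2Δₜ = -1.2 × (4/9)(154) = -82 kJ/mol.
Subtracting, OSPE = -123 − (-82) = -41 kJ/mol.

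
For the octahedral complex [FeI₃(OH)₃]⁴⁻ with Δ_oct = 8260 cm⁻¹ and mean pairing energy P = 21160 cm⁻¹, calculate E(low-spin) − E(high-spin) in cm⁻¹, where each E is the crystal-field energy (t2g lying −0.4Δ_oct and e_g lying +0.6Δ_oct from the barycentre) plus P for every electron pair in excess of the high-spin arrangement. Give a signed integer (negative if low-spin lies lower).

Ligand charges: 3×(-1) from I⁻ and 3×(-1) from OH⁻ sum to -6; with overall charge -4, Fe is +2.
Group 8 minus oxidation state +2 gives a d⁶ configuration for Fe²⁺.
High-spin d⁶ fills as t2g^4 e_g^2 with CFSE 4(−0.4) + 2(+0.6) = -0.4Δ_oct = -3304 cm⁻¹.
Low-spin t2g^6 e_g^0 gives -2.4Δ_oct = -19824 cm⁻¹, but forming 2 extra pairs costs 2P = 42320 cm⁻¹, so E(LS) = -19824 + 42320 = 22496 cm⁻¹.
Thus E(LS) − E(HS) = 25800 cm⁻¹.

25800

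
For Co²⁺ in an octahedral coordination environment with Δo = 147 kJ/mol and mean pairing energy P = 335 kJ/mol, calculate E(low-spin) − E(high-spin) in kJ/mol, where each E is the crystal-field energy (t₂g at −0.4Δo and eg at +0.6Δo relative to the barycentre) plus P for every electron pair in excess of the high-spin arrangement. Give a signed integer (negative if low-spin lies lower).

188

Co²⁺: group 9, so d-count = 9 − 2 = 7.
High-spin d⁷ fills as t₂g⁵ eg² with CFSE 5(−0.4) + 2(+0.6) = -0.8Δo = -118 kJ/mol.
For low-spin the configuration is t₂g⁶ eg¹: orbital energy -1.8 × 147 = -265 kJ/mol, and 1 additional pair relative to high-spin adds 335 kJ/mol, giving 70 kJ/mol.
Thus E(LS) − E(HS) = 188 kJ/mol.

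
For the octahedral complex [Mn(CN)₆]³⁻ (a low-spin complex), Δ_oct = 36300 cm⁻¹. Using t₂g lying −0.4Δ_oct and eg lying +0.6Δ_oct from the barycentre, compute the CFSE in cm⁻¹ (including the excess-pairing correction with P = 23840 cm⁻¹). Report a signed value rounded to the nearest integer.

Each CN⁻ contributes -1; 6 × (-1) = -6. With overall charge -3, Mn is in the +3 oxidation state.
Mn is in group 7, so Mn³⁺ is d⁴ (7 − 3 = 4).
Configuration: t₂g⁴ eg⁰.
Orbital CFSE = 4(-0.4) + 0(0.6) = -1.6Δ_oct = -1.6 × 36300 = -58080 cm⁻¹.
Pairing penalty: 1 pair vs 0 in the high-spin reference → 1 extra × P = 23840 cm⁻¹.
Net CFSE = -58080 + 23840 = -34240 cm⁻¹.

-34240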